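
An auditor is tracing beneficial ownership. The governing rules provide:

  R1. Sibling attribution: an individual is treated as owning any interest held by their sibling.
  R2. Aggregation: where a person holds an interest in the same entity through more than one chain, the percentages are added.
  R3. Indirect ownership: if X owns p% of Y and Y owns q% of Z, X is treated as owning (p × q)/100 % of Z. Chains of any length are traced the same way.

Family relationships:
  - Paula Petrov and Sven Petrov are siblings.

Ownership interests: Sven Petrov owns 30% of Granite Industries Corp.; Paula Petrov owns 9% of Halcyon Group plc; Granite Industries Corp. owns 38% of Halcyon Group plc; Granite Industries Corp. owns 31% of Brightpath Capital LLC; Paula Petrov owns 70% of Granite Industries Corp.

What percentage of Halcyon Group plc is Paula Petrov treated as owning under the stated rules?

47%

By sibling attribution (R1), Paula Petrov is treated as also owning Sven Petrov's interest in Granite Industries Corp, giving 70% + 30% = 100%.
Chain via Granite Industries Corp. (R3): 100% × 38% = 38% of Halcyon Group plc.
Direct interest in Halcyon Group plc: 9%.
Aggregating (R2): 38% + 9% = 47%.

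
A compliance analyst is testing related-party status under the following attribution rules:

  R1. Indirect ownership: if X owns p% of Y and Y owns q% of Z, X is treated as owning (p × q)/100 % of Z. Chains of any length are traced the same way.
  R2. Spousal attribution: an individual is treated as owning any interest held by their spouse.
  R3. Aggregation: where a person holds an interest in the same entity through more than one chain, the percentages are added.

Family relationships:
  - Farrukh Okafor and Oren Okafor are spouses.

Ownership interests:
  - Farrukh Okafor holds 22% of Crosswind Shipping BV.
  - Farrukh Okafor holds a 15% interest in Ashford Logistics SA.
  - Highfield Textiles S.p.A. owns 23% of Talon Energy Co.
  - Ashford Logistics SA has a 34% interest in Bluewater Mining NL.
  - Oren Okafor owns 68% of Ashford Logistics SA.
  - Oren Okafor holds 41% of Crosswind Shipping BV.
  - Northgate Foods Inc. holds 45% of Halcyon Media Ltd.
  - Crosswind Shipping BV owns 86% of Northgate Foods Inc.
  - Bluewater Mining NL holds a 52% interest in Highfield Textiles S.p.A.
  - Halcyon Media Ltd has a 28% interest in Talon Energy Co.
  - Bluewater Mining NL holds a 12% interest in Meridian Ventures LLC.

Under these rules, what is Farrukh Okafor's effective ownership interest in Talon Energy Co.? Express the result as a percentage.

10.201792%

By spousal attribution (R2), Farrukh Okafor is treated as also owning Oren Okafor's interest in Ashford Logistics SA, giving 15% + 68% = 83%.
By spousal attribution (R2), Farrukh Okafor is treated as also owning Oren Okafor's interest in Crosswind Shipping BV, giving 22% + 41% = 63%.
Chain via Ashford Logistics SA → Bluewater Mining NL → Highfield Textiles S.p.A. (R1): 83% × 34% × 52% × 23% = 3.375112% of Talon Energy Co.
Chain via Crosswind Shipping BV → Northgate Foods Inc. → Halcyon Media Ltd (R1): 63% × 86% × 45% × 28% = 6.82668% of Talon Energy Co.
Aggregating (R3): 3.375112% + 6.82668% = 10.201792%.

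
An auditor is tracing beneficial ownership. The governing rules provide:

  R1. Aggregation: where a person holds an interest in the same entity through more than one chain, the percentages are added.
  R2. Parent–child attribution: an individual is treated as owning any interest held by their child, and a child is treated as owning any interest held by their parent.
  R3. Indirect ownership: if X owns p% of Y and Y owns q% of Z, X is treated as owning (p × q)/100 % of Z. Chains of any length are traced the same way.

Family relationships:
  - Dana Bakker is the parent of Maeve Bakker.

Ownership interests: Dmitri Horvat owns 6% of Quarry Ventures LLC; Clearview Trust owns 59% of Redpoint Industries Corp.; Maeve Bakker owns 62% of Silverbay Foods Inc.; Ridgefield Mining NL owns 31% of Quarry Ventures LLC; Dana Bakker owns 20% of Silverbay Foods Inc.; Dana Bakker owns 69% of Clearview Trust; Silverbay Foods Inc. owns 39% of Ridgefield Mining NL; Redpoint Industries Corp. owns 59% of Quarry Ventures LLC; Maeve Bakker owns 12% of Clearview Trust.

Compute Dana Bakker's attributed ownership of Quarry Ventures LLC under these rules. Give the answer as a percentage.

38.1099%

By parent–child attribution (R2), Dana Bakker is treated as also owning Maeve Bakker's interest in Silverbay Foods Inc, giving 20% + 62% = 82%.
By parent–child attribution (R2), Dana Bakker is treated as also owning Maeve Bakker's interest in Clearview Trust, giving 69% + 12% = 81%.
Chain via Silverbay Foods Inc. → Ridgefield Mining NL (R3): 82% × 39% × 31% = 9.9138% of Quarry Ventures LLC.
Chain via Clearview Trust → Redpoint Industries Corp. (R3): 81% × 59% × 59% = 28.1961% of Quarry Ventures LLC.
Aggregating (R1): 9.9138% + 28.1961% = 38.1099%.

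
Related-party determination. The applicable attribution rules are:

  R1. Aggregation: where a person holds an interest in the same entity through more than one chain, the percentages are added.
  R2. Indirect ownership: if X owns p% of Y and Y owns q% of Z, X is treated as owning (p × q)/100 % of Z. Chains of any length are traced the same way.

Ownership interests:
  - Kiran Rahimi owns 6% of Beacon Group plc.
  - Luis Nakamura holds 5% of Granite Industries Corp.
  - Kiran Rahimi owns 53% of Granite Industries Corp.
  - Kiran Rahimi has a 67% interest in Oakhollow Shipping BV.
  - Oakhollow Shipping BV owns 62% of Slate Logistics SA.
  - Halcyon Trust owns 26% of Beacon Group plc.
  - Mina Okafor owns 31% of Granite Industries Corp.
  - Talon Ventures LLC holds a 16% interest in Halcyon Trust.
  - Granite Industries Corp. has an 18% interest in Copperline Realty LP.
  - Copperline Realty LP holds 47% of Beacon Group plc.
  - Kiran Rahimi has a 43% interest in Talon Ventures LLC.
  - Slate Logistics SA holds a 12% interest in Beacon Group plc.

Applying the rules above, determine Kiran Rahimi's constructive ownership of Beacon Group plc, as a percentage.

17.2574%

Chain via Talon Ventures LLC → Halcyon Trust (R2): 43% × 16% × 26% = 1.7888% of Beacon Group plc.
Chain via Oakhollow Shipping BV → Slate Logistics SA (R2): 67% × 62% × 12% = 4.9848% of Beacon Group plc.
Chain via Granite Industries Corp. → Copperline Realty LP (R2): 53% × 18% × 47% = 4.4838% of Beacon Group plc.
Direct interest in Beacon Group plc: 6%.
Aggregating (R1): 1.7888% + 4.9848% + 4.4838% + 6% = 17.2574%.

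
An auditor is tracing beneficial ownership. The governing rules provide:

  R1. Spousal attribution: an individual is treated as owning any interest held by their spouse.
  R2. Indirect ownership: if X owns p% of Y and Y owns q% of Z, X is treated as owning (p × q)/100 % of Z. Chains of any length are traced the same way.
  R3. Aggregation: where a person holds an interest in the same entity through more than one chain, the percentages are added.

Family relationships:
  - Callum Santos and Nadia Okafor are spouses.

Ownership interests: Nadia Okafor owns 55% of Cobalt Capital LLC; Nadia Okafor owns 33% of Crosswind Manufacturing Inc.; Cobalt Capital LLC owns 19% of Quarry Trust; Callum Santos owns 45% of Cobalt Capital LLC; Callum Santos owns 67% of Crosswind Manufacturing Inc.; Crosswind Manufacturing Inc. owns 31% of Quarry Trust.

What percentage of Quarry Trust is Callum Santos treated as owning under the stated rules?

50%

By spousal attribution (R1), Callum Santos is treated as also owning Nadia Okafor's interest in Crosswind Manufacturing Inc, giving 67% + 33% = 100%.
By spousal attribution (R1), Callum Santos is treated as also owning Nadia Okafor's interest in Cobalt Capital LLC, giving 45% + 55% = 100%.
Chain via Crosswind Manufacturing Inc. (R2): 100% × 31% = 31% of Quarry Trust.
Chain via Cobalt Capital LLC (R2): 100% × 19% = 19% of Quarry Trust.
Aggregating (R3): 31% + 19% = 50%.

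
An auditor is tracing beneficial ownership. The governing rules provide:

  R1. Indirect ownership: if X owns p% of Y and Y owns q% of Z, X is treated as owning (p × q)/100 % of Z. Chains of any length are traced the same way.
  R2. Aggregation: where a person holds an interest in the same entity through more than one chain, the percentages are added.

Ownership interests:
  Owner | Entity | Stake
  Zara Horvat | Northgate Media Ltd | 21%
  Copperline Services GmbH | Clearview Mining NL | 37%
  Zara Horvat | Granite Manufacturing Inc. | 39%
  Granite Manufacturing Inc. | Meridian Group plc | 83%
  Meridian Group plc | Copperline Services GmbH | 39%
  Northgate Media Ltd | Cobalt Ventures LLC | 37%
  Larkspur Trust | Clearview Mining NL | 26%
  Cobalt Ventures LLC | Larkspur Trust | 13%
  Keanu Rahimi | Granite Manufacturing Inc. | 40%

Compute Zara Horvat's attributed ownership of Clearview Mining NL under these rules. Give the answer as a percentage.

Chain via Granite Manufacturing Inc. → Meridian Group plc → Copperline Services GmbH (R1): 39% × 83% × 39% × 37% = 4.670991% of Clearview Mining NL.
Chain via Northgate Media Ltd → Cobalt Ventures LLC → Larkspur Trust (R1): 21% × 37% × 13% × 26% = 0.262626% of Clearview Mining NL.
Aggregating (R2): 4.670991% + 0.262626% = 4.933617%.

4.933617%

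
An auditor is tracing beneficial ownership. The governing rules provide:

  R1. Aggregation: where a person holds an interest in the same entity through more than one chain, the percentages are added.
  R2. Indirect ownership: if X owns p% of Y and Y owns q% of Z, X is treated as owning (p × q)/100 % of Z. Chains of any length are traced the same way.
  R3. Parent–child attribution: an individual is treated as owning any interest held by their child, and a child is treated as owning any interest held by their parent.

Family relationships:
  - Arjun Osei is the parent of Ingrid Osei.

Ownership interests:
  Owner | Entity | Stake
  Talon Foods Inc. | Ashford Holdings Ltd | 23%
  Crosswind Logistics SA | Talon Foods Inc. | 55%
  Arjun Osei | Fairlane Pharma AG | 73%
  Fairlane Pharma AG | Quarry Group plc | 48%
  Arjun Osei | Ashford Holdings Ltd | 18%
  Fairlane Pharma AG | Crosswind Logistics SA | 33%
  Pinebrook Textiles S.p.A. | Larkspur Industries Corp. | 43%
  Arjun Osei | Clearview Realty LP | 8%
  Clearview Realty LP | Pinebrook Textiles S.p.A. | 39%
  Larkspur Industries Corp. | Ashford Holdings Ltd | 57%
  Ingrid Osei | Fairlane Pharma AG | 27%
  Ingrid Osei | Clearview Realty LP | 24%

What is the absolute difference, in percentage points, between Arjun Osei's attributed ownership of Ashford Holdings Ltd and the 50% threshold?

By parent–child attribution (R3), Arjun Osei is treated as also owning Ingrid Osei's interest in Clearview Realty LP, giving 8% + 24% = 32%.
By parent–child attribution (R3), Arjun Osei is treated as also owning Ingrid Osei's interest in Fairlane Pharma AG, giving 73% + 27% = 100%.
Chain via Clearview Realty LP → Pinebrook Textiles S.p.A. → Larkspur Industries Corp. (R2): 32% × 39% × 43% × 57% = 3.058848% of Ashford Holdings Ltd.
Chain via Fairlane Pharma AG → Crosswind Logistics SA → Talon Foods Inc. (R2): 100% × 33% × 55% × 23% = 4.1745% of Ashford Holdings Ltd.
Direct interest in Ashford Holdings Ltd: 18%.
Aggregating (R1): 3.058848% + 4.1745% + 18% = 25.233348%.
25.233348% falls short of the 50% threshold by 24.766652 percentage points.

24.766652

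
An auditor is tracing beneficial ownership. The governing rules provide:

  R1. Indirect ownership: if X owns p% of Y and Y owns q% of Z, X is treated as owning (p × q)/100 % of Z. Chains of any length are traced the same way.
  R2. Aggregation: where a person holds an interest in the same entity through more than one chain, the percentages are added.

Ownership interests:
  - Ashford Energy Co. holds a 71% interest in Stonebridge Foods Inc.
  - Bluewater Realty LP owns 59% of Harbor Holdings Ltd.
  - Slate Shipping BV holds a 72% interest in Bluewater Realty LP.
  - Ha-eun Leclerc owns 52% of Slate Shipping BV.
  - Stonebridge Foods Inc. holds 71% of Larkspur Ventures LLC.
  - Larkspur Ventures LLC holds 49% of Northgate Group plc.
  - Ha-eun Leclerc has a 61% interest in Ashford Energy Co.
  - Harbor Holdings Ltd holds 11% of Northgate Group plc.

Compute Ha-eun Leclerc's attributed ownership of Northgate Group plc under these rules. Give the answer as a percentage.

Chain via Slate Shipping BV → Bluewater Realty LP → Harbor Holdings Ltd (R1): 52% × 72% × 59% × 11% = 2.429856% of Northgate Group plc.
Chain via Ashford Energy Co. → Stonebridge Foods Inc. → Larkspur Ventures LLC (R1): 61% × 71% × 71% × 49% = 15.067549% of Northgate Group plc.
Aggregating (R2): 2.429856% + 15.067549% = 17.497405%.

17.497405%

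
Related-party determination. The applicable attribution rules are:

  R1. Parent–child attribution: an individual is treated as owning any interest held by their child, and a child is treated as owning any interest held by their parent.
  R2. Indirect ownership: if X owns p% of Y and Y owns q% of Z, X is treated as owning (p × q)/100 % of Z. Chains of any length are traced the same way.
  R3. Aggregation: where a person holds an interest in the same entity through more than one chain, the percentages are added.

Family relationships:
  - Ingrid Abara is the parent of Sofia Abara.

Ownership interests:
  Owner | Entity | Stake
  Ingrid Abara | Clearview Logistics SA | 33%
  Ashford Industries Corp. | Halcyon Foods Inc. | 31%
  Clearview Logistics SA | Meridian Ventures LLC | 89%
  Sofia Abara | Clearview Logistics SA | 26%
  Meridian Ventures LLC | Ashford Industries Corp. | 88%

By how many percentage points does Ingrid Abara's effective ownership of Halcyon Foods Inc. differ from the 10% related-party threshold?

4.324728

By parent–child attribution (R1), Ingrid Abara is treated as also owning Sofia Abara's interest in Clearview Logistics SA, giving 33% + 26% = 59%.
Chain via Clearview Logistics SA → Meridian Ventures LLC → Ashford Industries Corp. (R2): 59% × 89% × 88% × 31% = 14.324728% of Halcyon Foods Inc.
14.324728% exceeds the 10% threshold by 4.324728 percentage points.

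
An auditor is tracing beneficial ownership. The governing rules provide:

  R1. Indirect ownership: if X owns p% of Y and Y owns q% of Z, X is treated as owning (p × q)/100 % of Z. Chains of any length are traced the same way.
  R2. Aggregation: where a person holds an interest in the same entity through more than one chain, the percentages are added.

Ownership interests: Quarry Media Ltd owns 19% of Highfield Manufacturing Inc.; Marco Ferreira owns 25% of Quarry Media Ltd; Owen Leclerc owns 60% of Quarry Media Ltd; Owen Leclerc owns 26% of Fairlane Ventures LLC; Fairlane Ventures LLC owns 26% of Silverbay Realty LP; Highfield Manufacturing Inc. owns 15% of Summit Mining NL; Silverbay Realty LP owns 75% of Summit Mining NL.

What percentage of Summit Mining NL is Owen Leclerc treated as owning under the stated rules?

Chain via Quarry Media Ltd → Highfield Manufacturing Inc. (R1): 60% × 19% × 15% = 1.71% of Summit Mining NL.
Chain via Fairlane Ventures LLC → Silverbay Realty LP (R1): 26% × 26% × 75% = 5.07% of Summit Mining NL.
Aggregating (R2): 1.71% + 5.07% = 6.78%.

6.78%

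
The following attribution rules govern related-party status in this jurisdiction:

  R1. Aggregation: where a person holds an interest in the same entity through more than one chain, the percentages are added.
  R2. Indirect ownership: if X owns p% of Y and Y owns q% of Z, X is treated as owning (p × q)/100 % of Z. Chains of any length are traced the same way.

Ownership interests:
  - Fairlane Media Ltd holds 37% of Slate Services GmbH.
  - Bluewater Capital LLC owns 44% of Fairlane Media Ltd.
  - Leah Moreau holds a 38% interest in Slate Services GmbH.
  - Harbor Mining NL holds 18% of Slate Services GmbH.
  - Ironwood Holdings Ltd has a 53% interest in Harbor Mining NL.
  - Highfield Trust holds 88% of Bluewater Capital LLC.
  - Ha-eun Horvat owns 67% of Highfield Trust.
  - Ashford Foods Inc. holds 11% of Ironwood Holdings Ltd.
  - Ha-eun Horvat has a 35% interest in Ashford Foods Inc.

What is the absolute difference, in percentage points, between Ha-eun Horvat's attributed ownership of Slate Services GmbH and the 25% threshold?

Chain via Highfield Trust → Bluewater Capital LLC → Fairlane Media Ltd (R2): 67% × 88% × 44% × 37% = 9.598688% of Slate Services GmbH.
Chain via Ashford Foods Inc. → Ironwood Holdings Ltd → Harbor Mining NL (R2): 35% × 11% × 53% × 18% = 0.36729% of Slate Services GmbH.
Aggregating (R1): 9.598688% + 0.36729% = 9.965978%.
9.965978% falls short of the 25% threshold by 15.034022 percentage points.

15.034022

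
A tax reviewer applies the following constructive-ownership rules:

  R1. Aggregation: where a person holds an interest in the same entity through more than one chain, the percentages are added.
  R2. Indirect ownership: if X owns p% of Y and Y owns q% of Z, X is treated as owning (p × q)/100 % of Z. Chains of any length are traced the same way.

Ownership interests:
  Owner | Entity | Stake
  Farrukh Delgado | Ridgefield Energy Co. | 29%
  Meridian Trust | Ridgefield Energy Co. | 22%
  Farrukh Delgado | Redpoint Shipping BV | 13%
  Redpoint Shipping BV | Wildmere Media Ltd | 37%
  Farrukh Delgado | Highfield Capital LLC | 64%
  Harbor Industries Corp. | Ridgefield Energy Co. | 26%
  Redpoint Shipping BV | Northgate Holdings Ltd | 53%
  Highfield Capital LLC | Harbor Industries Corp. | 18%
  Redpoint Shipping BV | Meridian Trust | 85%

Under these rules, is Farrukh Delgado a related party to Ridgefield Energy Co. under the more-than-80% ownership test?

Chain via Highfield Capital LLC → Harbor Industries Corp. (R2): 64% × 18% × 26% = 2.9952% of Ridgefield Energy Co.
Chain via Redpoint Shipping BV → Meridian Trust (R2): 13% × 85% × 22% = 2.431% of Ridgefield Energy Co.
Direct interest in Ridgefield Energy Co: 29%.
Aggregating (R1): 2.9952% + 2.431% + 29% = 34.4262%.
34.4262% does not exceed the 80% threshold, so Farrukh is not a related party to Ridgefield Energy Co.

No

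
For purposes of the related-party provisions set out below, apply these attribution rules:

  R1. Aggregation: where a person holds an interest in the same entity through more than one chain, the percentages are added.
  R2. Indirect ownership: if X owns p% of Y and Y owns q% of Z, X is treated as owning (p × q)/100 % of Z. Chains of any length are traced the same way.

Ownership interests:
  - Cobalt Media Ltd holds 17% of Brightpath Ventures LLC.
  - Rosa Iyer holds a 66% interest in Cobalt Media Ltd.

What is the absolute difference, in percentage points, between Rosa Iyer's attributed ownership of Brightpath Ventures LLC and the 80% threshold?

68.78

Chain via Cobalt Media Ltd (R2): 66% × 17% = 11.22% of Brightpath Ventures LLC.
11.22% falls short of the 80% threshold by 68.78 percentage points.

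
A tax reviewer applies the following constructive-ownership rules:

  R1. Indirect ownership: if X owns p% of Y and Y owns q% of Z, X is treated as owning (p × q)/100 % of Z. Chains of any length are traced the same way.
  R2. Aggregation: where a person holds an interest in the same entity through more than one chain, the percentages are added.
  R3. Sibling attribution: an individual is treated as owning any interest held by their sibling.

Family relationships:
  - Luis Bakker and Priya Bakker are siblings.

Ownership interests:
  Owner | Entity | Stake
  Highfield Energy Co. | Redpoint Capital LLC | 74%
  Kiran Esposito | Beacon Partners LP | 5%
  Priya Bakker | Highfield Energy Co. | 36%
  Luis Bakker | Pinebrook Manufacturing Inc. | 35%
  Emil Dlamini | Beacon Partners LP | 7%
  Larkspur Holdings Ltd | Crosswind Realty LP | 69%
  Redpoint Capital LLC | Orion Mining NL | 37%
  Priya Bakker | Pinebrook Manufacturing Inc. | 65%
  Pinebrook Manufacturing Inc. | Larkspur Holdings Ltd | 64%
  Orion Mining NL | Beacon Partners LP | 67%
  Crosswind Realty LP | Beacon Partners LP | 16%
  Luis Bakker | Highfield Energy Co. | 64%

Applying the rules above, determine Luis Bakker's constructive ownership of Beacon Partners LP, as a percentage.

By sibling attribution (R3), Luis Bakker is treated as also owning Priya Bakker's interest in Pinebrook Manufacturing Inc, giving 35% + 65% = 100%.
By sibling attribution (R3), Luis Bakker is treated as also owning Priya Bakker's interest in Highfield Energy Co, giving 64% + 36% = 100%.
Chain via Pinebrook Manufacturing Inc. → Larkspur Holdings Ltd → Crosswind Realty LP (R1): 100% × 64% × 69% × 16% = 7.0656% of Beacon Partners LP.
Chain via Highfield Energy Co. → Redpoint Capital LLC → Orion Mining NL (R1): 100% × 74% × 37% × 67% = 18.3446% of Beacon Partners LP.
Aggregating (R2): 7.0656% + 18.3446% = 25.4102%.

25.4102%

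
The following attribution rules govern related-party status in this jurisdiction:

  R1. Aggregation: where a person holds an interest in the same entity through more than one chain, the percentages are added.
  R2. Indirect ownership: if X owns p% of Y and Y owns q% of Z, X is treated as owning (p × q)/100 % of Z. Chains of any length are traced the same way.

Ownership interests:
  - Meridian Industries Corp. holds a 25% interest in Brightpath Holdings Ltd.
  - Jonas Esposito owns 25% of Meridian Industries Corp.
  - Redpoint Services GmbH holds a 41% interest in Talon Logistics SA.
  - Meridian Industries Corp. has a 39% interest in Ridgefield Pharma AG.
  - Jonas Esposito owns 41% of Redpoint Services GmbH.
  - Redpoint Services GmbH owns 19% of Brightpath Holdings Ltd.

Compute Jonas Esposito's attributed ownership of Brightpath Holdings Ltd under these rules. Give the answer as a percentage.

14.04%

Chain via Redpoint Services GmbH (R2): 41% × 19% = 7.79% of Brightpath Holdings Ltd.
Chain via Meridian Industries Corp. (R2): 25% × 25% = 6.25% of Brightpath Holdings Ltd.
Aggregating (R1): 7.79% + 6.25% = 14.04%.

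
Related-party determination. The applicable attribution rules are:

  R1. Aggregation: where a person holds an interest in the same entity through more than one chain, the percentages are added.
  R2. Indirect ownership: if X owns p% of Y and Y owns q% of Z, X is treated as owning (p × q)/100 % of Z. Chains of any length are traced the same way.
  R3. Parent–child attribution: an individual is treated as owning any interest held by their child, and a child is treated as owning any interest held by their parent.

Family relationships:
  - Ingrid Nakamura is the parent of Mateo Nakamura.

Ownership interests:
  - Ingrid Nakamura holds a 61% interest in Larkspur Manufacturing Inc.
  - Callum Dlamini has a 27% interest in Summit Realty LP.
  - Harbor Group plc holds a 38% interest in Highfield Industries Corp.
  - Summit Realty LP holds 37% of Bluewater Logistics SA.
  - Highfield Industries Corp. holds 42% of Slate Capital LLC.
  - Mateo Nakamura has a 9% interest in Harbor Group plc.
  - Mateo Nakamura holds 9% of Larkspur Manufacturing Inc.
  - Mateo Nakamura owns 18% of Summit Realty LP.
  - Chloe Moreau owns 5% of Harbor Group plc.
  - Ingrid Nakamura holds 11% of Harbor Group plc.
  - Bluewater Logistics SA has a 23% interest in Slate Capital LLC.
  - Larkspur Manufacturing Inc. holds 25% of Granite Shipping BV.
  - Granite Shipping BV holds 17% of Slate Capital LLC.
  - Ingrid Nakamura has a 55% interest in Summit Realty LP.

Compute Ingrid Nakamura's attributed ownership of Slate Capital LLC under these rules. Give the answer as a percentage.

By parent–child attribution (R3), Ingrid Nakamura is treated as also owning Mateo Nakamura's interest in Larkspur Manufacturing Inc, giving 61% + 9% = 70%.
By parent–child attribution (R3), Ingrid Nakamura is treated as also owning Mateo Nakamura's interest in Harbor Group plc, giving 11% + 9% = 20%.
By parent–child attribution (R3), Ingrid Nakamura is treated as also owning Mateo Nakamura's interest in Summit Realty LP, giving 55% + 18% = 73%.
Chain via Larkspur Manufacturing Inc. → Granite Shipping BV (R2): 70% × 25% × 17% = 2.975% of Slate Capital LLC.
Chain via Harbor Group plc → Highfield Industries Corp. (R2): 20% × 38% × 42% = 3.192% of Slate Capital LLC.
Chain via Summit Realty LP → Bluewater Logistics SA (R2): 73% × 37% × 23% = 6.2123% of Slate Capital LLC.
Aggregating (R1): 2.975% + 3.192% + 6.2123% = 12.3793%.

12.3793%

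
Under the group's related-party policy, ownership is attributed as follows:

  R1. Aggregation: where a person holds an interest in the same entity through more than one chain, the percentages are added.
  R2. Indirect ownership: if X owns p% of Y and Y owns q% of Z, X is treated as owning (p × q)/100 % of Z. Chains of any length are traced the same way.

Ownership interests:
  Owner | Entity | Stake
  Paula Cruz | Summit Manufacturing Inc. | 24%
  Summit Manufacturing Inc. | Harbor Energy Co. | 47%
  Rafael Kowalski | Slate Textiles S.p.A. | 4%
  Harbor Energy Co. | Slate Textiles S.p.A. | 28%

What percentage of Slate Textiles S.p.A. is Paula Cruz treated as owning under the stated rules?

3.1584%

Chain via Summit Manufacturing Inc. → Harbor Energy Co. (R2): 24% × 47% × 28% = 3.1584% of Slate Textiles S.p.A.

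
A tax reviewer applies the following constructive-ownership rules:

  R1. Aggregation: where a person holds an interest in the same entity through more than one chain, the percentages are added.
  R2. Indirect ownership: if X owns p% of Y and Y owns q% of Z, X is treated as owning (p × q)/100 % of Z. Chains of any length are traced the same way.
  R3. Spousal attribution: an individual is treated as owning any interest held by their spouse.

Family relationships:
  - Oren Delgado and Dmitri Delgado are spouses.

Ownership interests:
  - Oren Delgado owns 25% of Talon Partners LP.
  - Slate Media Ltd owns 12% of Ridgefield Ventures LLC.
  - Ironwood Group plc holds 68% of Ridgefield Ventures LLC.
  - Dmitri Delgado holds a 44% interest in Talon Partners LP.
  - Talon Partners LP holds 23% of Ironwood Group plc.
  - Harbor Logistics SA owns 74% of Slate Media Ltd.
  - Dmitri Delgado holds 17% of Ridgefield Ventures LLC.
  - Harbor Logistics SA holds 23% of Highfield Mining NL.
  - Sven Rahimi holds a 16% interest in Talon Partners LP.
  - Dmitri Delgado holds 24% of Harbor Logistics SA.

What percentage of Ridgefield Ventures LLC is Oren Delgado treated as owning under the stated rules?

By spousal attribution (R3), Oren Delgado is treated as also owning Dmitri Delgado's interest in Talon Partners LP, giving 25% + 44% = 69%.
By spousal attribution (R3), Oren Delgado is treated as owning Dmitri Delgado's 24% interest in Harbor Logistics SA.
By spousal attribution (R3), Oren Delgado is treated as owning Dmitri Delgado's 17% interest in Ridgefield Ventures LLC.
Chain via Talon Partners LP → Ironwood Group plc (R2): 69% × 23% × 68% = 10.7916% of Ridgefield Ventures LLC.
Chain via Harbor Logistics SA → Slate Media Ltd (R2): 24% × 74% × 12% = 2.1312% of Ridgefield Ventures LLC.
Direct interest in Ridgefield Ventures LLC: 17%.
Aggregating (R1): 10.7916% + 2.1312% + 17% = 29.9228%.

29.9228%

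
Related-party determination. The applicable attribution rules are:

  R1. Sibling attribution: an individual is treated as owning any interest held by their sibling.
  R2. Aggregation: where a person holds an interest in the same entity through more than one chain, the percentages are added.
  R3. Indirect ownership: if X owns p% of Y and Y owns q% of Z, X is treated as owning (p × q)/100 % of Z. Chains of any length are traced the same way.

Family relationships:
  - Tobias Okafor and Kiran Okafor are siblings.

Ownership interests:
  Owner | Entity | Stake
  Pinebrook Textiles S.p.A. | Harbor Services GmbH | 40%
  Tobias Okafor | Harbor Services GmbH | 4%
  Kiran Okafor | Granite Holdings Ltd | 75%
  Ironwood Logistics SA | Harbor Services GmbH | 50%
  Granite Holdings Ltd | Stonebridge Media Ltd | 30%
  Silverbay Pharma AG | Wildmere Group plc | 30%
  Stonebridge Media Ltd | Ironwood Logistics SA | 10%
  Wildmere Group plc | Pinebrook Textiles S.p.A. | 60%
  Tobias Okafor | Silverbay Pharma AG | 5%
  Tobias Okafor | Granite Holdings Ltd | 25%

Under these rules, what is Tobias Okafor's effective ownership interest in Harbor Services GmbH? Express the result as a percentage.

By sibling attribution (R1), Tobias Okafor is treated as also owning Kiran Okafor's interest in Granite Holdings Ltd, giving 25% + 75% = 100%.
Chain via Granite Holdings Ltd → Stonebridge Media Ltd → Ironwood Logistics SA (R3): 100% × 30% × 10% × 50% = 1.5% of Harbor Services GmbH.
Chain via Silverbay Pharma AG → Wildmere Group plc → Pinebrook Textiles S.p.A. (R3): 5% × 30% × 60% × 40% = 0.36% of Harbor Services GmbH.
Direct interest in Harbor Services GmbH: 4%.
Aggregating (R2): 1.5% + 0.36% + 4% = 5.86%.

5.86%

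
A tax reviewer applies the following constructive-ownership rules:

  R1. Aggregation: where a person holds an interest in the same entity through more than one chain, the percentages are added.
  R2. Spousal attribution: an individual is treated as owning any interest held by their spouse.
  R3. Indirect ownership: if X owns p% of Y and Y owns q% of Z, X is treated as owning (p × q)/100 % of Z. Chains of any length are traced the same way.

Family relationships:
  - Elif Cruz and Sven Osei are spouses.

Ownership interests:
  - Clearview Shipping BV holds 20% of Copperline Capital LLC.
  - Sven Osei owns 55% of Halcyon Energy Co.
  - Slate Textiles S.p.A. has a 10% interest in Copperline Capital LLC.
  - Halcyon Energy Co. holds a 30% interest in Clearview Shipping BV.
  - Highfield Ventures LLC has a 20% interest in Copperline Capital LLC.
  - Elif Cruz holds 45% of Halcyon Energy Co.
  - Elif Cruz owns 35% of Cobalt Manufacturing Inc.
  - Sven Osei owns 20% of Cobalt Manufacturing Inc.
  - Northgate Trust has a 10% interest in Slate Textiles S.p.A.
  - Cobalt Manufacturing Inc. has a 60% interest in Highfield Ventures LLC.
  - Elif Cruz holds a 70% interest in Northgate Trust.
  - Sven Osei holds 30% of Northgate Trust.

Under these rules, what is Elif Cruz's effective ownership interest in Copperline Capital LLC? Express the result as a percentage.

13.6%

By spousal attribution (R2), Elif Cruz is treated as also owning Sven Osei's interest in Northgate Trust, giving 70% + 30% = 100%.
By spousal attribution (R2), Elif Cruz is treated as also owning Sven Osei's interest in Halcyon Energy Co, giving 45% + 55% = 100%.
By spousal attribution (R2), Elif Cruz is treated as also owning Sven Osei's interest in Cobalt Manufacturing Inc, giving 35% + 20% = 55%.
Chain via Northgate Trust → Slate Textiles S.p.A. (R3): 100% × 10% × 10% = 1% of Copperline Capital LLC.
Chain via Halcyon Energy Co. → Clearview Shipping BV (R3): 100% × 30% × 20% = 6% of Copperline Capital LLC.
Chain via Cobalt Manufacturing Inc. → Highfield Ventures LLC (R3): 55% × 60% × 20% = 6.6% of Copperline Capital LLC.
Aggregating (R1): 1% + 6% + 6.6% = 13.6%.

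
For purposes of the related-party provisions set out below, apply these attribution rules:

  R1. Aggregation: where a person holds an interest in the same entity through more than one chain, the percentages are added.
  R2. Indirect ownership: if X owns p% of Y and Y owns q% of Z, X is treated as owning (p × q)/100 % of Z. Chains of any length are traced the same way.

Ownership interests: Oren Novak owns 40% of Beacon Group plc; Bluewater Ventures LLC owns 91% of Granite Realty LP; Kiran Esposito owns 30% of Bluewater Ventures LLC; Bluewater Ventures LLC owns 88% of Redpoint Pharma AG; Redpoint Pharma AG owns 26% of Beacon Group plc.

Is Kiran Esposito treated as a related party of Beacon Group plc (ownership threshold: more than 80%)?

Chain via Bluewater Ventures LLC → Redpoint Pharma AG (R2): 30% × 88% × 26% = 6.864% of Beacon Group plc.
6.864% does not exceed the 80% threshold, so Kiran is not a related party to Beacon Group plc.

No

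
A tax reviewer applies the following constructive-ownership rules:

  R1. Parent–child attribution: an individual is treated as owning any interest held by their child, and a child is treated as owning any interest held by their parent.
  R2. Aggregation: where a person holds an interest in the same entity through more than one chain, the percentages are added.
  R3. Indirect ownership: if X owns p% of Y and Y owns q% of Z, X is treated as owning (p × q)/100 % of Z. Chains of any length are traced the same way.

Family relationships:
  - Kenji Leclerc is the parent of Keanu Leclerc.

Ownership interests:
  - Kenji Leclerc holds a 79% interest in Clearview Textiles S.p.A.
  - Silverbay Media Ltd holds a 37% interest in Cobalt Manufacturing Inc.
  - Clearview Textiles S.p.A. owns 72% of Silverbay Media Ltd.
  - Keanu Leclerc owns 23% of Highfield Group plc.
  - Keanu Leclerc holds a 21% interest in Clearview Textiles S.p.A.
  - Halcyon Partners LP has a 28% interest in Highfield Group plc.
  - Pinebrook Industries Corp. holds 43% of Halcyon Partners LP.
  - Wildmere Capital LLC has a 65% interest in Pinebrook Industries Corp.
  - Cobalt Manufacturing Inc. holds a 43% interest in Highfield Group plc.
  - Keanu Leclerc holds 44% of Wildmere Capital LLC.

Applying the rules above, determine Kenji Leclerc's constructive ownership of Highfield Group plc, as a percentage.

37.89864%

By parent–child attribution (R1), Kenji Leclerc is treated as also owning Keanu Leclerc's interest in Clearview Textiles S.p.A, giving 79% + 21% = 100%.
By parent–child attribution (R1), Kenji Leclerc is treated as owning Keanu Leclerc's 44% interest in Wildmere Capital LLC.
By parent–child attribution (R1), Kenji Leclerc is treated as owning Keanu Leclerc's 23% interest in Highfield Group plc.
Chain via Clearview Textiles S.p.A. → Silverbay Media Ltd → Cobalt Manufacturing Inc. (R3): 100% × 72% × 37% × 43% = 11.4552% of Highfield Group plc.
Chain via Wildmere Capital LLC → Pinebrook Industries Corp. → Halcyon Partners LP (R3): 44% × 65% × 43% × 28% = 3.44344% of Highfield Group plc.
Direct interest in Highfield Group plc: 23%.
Aggregating (R2): 11.4552% + 3.44344% + 23% = 37.89864%.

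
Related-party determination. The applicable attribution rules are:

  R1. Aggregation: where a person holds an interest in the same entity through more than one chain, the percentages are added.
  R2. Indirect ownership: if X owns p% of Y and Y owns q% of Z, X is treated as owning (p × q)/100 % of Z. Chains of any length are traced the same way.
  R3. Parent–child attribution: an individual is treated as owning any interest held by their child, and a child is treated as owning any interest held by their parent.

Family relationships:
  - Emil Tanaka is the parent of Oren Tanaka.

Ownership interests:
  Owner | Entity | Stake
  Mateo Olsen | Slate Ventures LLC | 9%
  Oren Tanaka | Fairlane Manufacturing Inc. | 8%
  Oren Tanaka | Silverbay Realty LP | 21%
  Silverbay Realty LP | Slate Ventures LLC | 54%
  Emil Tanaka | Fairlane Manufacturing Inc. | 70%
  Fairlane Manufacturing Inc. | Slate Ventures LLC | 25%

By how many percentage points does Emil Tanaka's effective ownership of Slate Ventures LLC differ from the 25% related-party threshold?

5.84

By parent–child attribution (R3), Emil Tanaka is treated as also owning Oren Tanaka's interest in Fairlane Manufacturing Inc, giving 70% + 8% = 78%.
By parent–child attribution (R3), Emil Tanaka is treated as owning Oren Tanaka's 21% interest in Silverbay Realty LP.
Chain via Fairlane Manufacturing Inc. (R2): 78% × 25% = 19.5% of Slate Ventures LLC.
Chain via Silverbay Realty LP (R2): 21% × 54% = 11.34% of Slate Ventures LLC.
Aggregating (R1): 19.5% + 11.34% = 30.84%.
30.84% exceeds the 25% threshold by 5.84 percentage points.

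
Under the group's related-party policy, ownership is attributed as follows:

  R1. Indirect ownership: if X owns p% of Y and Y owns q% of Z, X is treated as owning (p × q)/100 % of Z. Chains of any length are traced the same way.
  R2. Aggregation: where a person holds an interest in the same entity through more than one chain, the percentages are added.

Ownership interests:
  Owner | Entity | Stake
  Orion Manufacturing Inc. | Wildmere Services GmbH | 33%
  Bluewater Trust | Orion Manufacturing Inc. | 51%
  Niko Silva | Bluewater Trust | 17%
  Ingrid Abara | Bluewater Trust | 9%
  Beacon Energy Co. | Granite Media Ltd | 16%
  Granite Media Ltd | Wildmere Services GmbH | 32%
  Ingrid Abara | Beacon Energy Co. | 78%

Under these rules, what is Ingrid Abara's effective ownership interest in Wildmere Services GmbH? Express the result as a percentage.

5.5083%

Chain via Bluewater Trust → Orion Manufacturing Inc. (R1): 9% × 51% × 33% = 1.5147% of Wildmere Services GmbH.
Chain via Beacon Energy Co. → Granite Media Ltd (R1): 78% × 16% × 32% = 3.9936% of Wildmere Services GmbH.
Aggregating (R2): 1.5147% + 3.9936% = 5.5083%.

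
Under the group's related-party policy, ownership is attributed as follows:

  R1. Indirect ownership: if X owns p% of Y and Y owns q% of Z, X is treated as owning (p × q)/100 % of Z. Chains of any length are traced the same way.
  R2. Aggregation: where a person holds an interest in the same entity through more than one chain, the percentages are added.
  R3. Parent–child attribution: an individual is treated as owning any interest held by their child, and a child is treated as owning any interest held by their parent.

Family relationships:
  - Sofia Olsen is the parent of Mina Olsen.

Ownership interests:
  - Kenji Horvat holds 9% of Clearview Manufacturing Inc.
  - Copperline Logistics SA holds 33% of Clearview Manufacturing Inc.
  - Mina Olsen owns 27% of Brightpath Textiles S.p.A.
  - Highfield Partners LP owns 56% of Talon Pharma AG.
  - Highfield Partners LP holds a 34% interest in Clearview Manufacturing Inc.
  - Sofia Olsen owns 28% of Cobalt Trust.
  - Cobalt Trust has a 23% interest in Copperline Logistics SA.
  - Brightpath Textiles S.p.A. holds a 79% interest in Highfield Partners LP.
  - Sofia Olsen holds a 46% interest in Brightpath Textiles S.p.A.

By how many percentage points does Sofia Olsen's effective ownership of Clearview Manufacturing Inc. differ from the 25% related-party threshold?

3.267

By parent–child attribution (R3), Sofia Olsen is treated as also owning Mina Olsen's interest in Brightpath Textiles S.p.A, giving 46% + 27% = 73%.
Chain via Cobalt Trust → Copperline Logistics SA (R1): 28% × 23% × 33% = 2.1252% of Clearview Manufacturing Inc.
Chain via Brightpath Textiles S.p.A. → Highfield Partners LP (R1): 73% × 79% × 34% = 19.6078% of Clearview Manufacturing Inc.
Aggregating (R2): 2.1252% + 19.6078% = 21.733%.
21.733% falls short of the 25% threshold by 3.267 percentage points.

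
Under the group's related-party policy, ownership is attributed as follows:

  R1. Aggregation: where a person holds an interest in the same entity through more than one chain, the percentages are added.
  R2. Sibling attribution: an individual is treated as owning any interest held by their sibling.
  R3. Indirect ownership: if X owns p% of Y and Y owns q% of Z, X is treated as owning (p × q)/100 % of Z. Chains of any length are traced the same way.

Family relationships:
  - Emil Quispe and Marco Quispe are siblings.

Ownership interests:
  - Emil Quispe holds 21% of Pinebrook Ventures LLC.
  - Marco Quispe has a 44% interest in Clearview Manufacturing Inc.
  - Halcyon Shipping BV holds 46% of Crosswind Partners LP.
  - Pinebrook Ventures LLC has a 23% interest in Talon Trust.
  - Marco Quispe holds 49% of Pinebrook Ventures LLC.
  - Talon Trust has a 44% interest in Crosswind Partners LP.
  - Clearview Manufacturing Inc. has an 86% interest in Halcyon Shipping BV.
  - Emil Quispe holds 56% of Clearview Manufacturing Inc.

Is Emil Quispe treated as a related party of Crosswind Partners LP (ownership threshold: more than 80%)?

By sibling attribution (R2), Emil Quispe is treated as also owning Marco Quispe's interest in Pinebrook Ventures LLC, giving 21% + 49% = 70%.
By sibling attribution (R2), Emil Quispe is treated as also owning Marco Quispe's interest in Clearview Manufacturing Inc, giving 56% + 44% = 100%.
Chain via Pinebrook Ventures LLC → Talon Trust (R3): 70% × 23% × 44% = 7.084% of Crosswind Partners LP.
Chain via Clearview Manufacturing Inc. → Halcyon Shipping BV (R3): 100% × 86% × 46% = 39.56% of Crosswind Partners LP.
Aggregating (R1): 7.084% + 39.56% = 46.644%.
46.644% does not exceed the 80% threshold, so Emil is not a related party to Crosswind Partners LP.

No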